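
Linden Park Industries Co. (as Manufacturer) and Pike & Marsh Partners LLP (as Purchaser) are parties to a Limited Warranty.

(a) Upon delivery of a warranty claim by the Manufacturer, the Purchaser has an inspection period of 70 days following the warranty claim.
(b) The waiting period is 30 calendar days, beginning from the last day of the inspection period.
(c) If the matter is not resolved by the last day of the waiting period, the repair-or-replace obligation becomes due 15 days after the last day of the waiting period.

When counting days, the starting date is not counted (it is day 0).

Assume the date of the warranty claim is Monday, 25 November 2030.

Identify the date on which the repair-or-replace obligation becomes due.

Adding 70 calendar days to 25 November 2030 gives 3 February 2031, which is the last day of the inspection period.
The last day of the waiting period: 3 February 2031 + 30 days = 5 March 2031.
The date on which the repair-or-replace obligation becomes due: 5 March 2031 + 15 days = 20 March 2031.

20 March 2031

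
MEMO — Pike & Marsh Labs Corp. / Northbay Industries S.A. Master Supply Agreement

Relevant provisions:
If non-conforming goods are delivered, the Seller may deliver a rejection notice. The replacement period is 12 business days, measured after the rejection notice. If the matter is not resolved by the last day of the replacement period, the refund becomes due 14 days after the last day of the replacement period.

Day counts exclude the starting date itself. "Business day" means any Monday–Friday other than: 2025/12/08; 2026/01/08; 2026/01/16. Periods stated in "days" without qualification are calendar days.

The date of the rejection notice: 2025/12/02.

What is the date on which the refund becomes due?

From Tuesday, 2025/12/02, 12 business days (Dec 3, Dec 4, Dec 5, Dec 9, …, Dec 17, Dec 18, Dec 19, skipping weekends and the listed holiday on Dec 8) brings us to Friday, 2025/12/19, which is the last day of the replacement period.
The date on which the refund becomes due: 14 calendar days after 2025/12/19 is 2026/01/02.

2026/01/02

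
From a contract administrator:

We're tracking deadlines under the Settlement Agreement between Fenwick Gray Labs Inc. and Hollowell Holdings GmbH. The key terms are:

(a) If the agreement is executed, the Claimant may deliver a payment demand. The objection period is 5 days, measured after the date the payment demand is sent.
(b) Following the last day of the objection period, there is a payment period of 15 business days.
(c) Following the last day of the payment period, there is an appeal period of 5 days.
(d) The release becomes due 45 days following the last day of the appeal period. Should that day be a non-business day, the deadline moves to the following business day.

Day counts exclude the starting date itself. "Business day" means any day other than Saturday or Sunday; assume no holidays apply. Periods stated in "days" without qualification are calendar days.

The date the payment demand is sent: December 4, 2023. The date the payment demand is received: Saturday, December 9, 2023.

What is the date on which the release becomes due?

February 19, 2024

Adding 5 calendar days to December 4, 2023 gives December 9, 2023, which is the last day of the objection period.
From Saturday, December 9, 2023, 15 business days (Dec 11, Dec 12, Dec 13, Dec 14, …, Dec 27, Dec 28, Dec 29, skipping weekends) brings us to Friday, December 29, 2023, which is the last day of the payment period.
The last day of the appeal period: December 29, 2023 + 5 days = January 3, 2024.
The date on which the release becomes due: 45 calendar days after January 3, 2024 is February 17, 2024. That falls on a Saturday, so it rolls to the next business day, Monday, February 19, 2024.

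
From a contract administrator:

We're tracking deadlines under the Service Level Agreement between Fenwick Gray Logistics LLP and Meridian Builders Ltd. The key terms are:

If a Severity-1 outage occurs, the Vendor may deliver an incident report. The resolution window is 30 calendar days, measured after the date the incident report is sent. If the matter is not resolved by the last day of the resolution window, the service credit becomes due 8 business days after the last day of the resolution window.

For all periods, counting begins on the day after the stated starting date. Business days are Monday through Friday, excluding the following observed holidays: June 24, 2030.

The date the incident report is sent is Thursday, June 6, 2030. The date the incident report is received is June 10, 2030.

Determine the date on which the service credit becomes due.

Adding 30 calendar days to June 6, 2030 gives July 6, 2030, which is the last day of the resolution window.
The date on which the service credit becomes due: counting 8 business days from Saturday, July 6, 2030 (Jul 8, Jul 9, Jul 10, Jul 11, Jul 12, Jul 15, Jul 16, Jul 17, skipping weekends) reaches Wednesday, July 17, 2030.

July 17, 2030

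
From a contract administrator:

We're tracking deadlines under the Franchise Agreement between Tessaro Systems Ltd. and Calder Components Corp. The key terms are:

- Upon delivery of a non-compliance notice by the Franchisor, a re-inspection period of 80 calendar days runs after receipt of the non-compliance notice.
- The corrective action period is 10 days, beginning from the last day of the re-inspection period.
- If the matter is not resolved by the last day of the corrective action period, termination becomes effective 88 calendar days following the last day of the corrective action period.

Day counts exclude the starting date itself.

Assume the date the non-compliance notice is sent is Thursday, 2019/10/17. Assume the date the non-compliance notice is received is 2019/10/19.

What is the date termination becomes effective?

The last day of the re-inspection period: 2019/10/19 + 80 days = 2020/01/07.
The last day of the corrective action period: 10 calendar days after 2020/01/07 is 2020/01/17.
Adding 88 calendar days to 2020/01/17 gives 2020/04/14, which is the date termination becomes effective.

2020/04/14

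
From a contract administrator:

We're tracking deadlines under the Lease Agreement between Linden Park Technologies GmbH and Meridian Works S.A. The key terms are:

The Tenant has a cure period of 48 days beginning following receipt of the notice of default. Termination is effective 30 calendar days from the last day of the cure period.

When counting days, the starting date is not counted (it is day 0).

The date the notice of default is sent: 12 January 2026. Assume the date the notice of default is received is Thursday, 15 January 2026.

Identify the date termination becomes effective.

3 April 2026

The last day of the cure period: 48 calendar days after 15 January 2026 is 4 March 2026.
The date termination becomes effective: 4 March 2026 + 30 days = 3 April 2026.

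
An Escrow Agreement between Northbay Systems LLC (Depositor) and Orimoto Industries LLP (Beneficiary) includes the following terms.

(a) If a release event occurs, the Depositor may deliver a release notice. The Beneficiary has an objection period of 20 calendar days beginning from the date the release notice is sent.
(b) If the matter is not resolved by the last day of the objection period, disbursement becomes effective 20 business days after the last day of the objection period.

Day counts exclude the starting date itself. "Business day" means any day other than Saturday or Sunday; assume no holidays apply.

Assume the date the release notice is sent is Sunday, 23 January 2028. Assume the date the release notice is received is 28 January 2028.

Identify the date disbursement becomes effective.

The last day of the objection period: 20 calendar days after 23 January 2028 is 12 February 2028.
From Saturday, 12 February 2028, 20 business days (Feb 14, Feb 15, Feb 16, Feb 17, …, Mar 8, Mar 9, Mar 10, skipping weekends) brings us to Friday, 10 March 2028, which is the date disbursement becomes effective.

10 March 2028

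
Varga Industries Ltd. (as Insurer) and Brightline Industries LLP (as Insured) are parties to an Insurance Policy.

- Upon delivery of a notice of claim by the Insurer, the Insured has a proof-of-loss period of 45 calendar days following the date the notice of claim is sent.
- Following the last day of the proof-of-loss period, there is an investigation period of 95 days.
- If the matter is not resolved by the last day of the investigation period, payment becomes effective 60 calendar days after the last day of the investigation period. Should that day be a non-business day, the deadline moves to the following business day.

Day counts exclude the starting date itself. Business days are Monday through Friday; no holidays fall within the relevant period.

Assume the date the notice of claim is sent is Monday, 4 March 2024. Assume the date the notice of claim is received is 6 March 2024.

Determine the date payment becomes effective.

20 September 2024

The last day of the proof-of-loss period: 45 calendar days after 4 March 2024 is 18 April 2024.
Adding 95 calendar days to 18 April 2024 gives 22 July 2024, which is the last day of the investigation period.
Adding 60 calendar days to 22 July 2024 gives 20 September 2024, which is the date payment becomes effective. 20 September 2024 is a Friday, so no roll-forward applies.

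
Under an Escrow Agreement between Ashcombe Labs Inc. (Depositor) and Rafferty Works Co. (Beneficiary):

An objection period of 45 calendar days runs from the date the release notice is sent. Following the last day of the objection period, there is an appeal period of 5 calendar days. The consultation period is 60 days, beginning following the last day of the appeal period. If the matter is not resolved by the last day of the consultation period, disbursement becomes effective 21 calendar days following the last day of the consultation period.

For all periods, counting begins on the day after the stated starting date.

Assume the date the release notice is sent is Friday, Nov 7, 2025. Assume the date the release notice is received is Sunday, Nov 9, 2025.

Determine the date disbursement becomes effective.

Mar 18, 2026

The last day of the objection period: Nov 7, 2025 + 45 days = Dec 22, 2025.
Adding 5 calendar days to Dec 22, 2025 gives Dec 27, 2025, which is the last day of the appeal period.
The last day of the consultation period: 60 calendar days after Dec 27, 2025 is Feb 25, 2026.
The date disbursement becomes effective: Feb 25, 2026 + 21 days = Mar 18, 2026.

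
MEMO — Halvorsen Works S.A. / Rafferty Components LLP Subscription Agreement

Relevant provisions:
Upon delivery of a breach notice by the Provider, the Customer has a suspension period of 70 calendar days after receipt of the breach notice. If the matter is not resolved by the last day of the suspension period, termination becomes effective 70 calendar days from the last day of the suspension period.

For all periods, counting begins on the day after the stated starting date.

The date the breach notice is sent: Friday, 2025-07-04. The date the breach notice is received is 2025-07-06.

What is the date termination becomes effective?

The last day of the suspension period: 70 calendar days after 2025-07-06 is 2025-09-14.
The date termination becomes effective: 70 calendar days after 2025-09-14 is 2025-11-23.

2025-11-23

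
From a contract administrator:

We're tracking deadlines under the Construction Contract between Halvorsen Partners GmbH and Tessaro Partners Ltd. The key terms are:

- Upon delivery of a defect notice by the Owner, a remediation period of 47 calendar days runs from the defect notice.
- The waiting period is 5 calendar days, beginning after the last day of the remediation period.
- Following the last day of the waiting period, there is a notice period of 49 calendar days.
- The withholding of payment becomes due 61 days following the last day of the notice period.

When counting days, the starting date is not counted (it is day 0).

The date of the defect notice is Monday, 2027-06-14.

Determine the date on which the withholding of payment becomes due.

Adding 47 calendar days to 2027-06-14 gives 2027-07-31, which is the last day of the remediation period.
The last day of the waiting period: 2027-07-31 + 5 days = 2027-08-05.
The last day of the notice period: 2027-08-05 + 49 days = 2027-09-23.
The date on which the withholding of payment becomes due: 2027-09-23 + 61 days = 2027-11-23.

2027-11-23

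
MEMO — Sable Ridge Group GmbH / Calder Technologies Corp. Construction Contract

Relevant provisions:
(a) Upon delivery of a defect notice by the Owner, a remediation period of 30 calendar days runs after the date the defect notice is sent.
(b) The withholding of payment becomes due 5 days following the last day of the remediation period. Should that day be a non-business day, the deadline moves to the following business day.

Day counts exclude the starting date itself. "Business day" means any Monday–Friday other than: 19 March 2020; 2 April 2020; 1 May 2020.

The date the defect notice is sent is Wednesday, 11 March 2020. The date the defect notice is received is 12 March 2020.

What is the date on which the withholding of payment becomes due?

15 April 2020

The last day of the remediation period: 11 March 2020 + 30 days = 10 April 2020.
The date on which the withholding of payment becomes due: 5 calendar days after 10 April 2020 is 15 April 2020. 15 April 2020 is a Wednesday and is not a listed holiday, so no roll-forward applies.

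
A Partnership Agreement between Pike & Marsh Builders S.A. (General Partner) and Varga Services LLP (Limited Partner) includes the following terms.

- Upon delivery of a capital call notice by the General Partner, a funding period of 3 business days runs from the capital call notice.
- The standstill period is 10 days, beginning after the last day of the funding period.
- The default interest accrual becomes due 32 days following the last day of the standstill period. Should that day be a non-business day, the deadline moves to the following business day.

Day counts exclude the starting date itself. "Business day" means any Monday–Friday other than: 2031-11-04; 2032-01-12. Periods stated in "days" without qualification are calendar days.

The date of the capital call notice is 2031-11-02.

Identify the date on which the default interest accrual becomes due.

2031-12-18

The last day of the funding period: counting 3 business days from Sunday, 2031-11-02 (Nov 3, Nov 5, Nov 6, skipping weekends and the listed holiday on Nov 4) reaches Thursday, 2031-11-06.
The last day of the standstill period: 2031-11-06 + 10 days = 2031-11-16.
The date on which the default interest accrual becomes due: 2031-11-16 + 32 days = 2031-12-18. 2031-12-18 is a Thursday and is not a listed holiday, so no roll-forward applies.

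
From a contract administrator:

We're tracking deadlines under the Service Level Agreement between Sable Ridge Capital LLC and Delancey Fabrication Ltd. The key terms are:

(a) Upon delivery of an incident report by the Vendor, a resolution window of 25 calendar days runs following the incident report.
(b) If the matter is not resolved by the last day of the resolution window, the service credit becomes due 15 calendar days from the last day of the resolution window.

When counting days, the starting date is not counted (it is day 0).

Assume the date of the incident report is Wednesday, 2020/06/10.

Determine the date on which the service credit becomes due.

The last day of the resolution window: 2020/06/10 + 25 days = 2020/07/05.
The date on which the service credit becomes due: 2020/07/05 + 15 days = 2020/07/20.

2020/07/20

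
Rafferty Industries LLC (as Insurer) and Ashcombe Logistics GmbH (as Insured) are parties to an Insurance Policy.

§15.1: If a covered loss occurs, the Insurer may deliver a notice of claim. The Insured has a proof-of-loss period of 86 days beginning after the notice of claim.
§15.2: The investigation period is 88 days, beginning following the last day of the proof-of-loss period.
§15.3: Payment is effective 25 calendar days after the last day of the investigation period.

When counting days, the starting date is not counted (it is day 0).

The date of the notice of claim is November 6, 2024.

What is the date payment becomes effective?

Adding 86 calendar days to November 6, 2024 gives January 31, 2025, which is the last day of the proof-of-loss period.
Adding 88 calendar days to January 31, 2025 gives April 29, 2025, which is the last day of the investigation period.
The date payment becomes effective: 25 calendar days after April 29, 2025 is May 24, 2025.

May 24, 2025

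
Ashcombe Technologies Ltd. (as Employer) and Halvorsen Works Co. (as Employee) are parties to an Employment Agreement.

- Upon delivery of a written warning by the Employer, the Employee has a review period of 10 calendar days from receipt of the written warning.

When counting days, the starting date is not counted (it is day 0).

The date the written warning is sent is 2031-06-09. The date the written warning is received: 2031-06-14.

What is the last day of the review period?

2031-06-24

The last day of the review period: 2031-06-14 + 10 days = 2031-06-24.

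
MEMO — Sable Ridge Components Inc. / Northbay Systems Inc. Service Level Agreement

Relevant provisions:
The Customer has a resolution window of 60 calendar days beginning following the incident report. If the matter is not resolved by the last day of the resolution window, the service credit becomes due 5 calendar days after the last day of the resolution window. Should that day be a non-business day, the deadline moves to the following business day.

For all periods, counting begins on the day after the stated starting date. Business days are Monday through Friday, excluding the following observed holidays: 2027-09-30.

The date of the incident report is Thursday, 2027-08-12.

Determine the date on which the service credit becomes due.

The last day of the resolution window: 60 calendar days after 2027-08-12 is 2027-10-11.
The date on which the service credit becomes due: 2027-10-11 + 5 days = 2027-10-16. That falls on a Saturday, so it rolls to the next business day, Monday, 2027-10-18.

2027-10-18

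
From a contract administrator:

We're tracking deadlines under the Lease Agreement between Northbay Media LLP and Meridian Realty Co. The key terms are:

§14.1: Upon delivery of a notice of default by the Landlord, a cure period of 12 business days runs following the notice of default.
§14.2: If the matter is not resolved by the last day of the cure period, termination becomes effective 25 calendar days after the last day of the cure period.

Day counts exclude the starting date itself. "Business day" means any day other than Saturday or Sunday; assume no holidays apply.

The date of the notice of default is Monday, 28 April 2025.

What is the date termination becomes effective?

From Monday, 28 April 2025, 12 business days (Apr 29, Apr 30, May 1, May 2, …, May 12, May 13, May 14, skipping weekends) brings us to Wednesday, 14 May 2025, which is the last day of the cure period.
Adding 25 calendar days to 14 May 2025 gives 8 June 2025, which is the date termination becomes effective.

8 June 2025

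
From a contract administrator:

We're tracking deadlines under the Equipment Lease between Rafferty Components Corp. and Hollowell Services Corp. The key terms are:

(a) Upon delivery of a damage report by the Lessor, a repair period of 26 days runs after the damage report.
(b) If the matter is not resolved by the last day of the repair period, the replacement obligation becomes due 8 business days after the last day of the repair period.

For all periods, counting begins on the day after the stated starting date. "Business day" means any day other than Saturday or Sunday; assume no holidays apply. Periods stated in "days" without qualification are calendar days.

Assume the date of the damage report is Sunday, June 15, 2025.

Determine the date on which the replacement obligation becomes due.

The last day of the repair period: 26 calendar days after June 15, 2025 is July 11, 2025.
The date on which the replacement obligation becomes due: counting 8 business days from Friday, July 11, 2025 (Jul 14, Jul 15, Jul 16, Jul 17, Jul 18, Jul 21, Jul 22, Jul 23, skipping weekends) reaches Wednesday, July 23, 2025.

July 23, 2025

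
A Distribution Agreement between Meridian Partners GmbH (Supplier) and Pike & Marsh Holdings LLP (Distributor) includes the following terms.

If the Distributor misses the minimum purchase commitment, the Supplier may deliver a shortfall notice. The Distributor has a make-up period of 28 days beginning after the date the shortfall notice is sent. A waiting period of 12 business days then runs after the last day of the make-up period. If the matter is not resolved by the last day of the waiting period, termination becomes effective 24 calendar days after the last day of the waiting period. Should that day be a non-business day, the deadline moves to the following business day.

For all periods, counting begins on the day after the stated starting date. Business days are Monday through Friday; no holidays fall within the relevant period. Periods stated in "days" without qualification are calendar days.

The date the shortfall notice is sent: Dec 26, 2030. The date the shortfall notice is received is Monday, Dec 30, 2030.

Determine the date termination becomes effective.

Adding 28 calendar days to Dec 26, 2030 gives Jan 23, 2031, which is the last day of the make-up period.
From Thursday, Jan 23, 2031, 12 business days (Jan 24, Jan 27, Jan 28, Jan 29, …, Feb 6, Feb 7, Feb 10, skipping weekends) brings us to Monday, Feb 10, 2031, which is the last day of the waiting period.
The date termination becomes effective: 24 calendar days after Feb 10, 2031 is Mar 6, 2031. Mar 6, 2031 is a Thursday, so no roll-forward applies.

Mar 6, 2031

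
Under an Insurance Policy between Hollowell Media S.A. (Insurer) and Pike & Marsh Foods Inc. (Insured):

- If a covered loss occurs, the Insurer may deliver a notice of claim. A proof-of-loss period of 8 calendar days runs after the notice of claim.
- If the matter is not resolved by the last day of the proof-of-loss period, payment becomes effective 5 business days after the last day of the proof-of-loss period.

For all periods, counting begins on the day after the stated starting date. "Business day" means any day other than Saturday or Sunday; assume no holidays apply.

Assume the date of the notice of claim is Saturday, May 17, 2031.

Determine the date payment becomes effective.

The last day of the proof-of-loss period: May 17, 2031 + 8 days = May 25, 2031.
The date payment becomes effective: 5 business days after Sunday, May 25, 2031, skipping weekends — May 26, May 27, May 28, May 29, May 30 — lands on Friday, May 30, 2031.

May 30, 2031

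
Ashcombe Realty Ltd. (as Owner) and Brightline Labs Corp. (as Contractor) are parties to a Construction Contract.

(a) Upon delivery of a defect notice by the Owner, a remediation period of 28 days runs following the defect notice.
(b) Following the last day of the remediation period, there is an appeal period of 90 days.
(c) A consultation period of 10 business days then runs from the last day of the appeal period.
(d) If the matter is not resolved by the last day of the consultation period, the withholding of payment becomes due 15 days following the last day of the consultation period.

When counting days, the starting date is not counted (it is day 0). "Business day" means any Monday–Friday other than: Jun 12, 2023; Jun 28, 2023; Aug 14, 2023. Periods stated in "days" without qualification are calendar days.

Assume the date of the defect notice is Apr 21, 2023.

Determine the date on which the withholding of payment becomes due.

Sep 15, 2023

The last day of the remediation period: Apr 21, 2023 + 28 days = May 19, 2023.
The last day of the appeal period: 90 calendar days after May 19, 2023 is Aug 17, 2023.
From Thursday, Aug 17, 2023, 10 business days (Aug 18, Aug 21, Aug 22, Aug 23, Aug 24, Aug 25, Aug 28, Aug 29, Aug 30, Aug 31, skipping weekends) brings us to Thursday, Aug 31, 2023, which is the last day of the consultation period.
Adding 15 calendar days to Aug 31, 2023 gives Sep 15, 2023, which is the date on which the withholding of payment becomes due.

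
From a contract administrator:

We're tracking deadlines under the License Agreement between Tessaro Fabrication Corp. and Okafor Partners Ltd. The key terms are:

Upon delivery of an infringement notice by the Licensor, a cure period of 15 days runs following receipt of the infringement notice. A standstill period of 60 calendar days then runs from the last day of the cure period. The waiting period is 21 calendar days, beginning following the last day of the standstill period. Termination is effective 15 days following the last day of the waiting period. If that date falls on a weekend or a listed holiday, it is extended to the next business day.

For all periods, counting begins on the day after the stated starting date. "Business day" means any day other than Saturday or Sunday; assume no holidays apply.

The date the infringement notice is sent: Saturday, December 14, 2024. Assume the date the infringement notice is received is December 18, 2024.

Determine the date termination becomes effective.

April 8, 2025

The last day of the cure period: 15 calendar days after December 18, 2024 is January 2, 2025.
The last day of the standstill period: 60 calendar days after January 2, 2025 is March 3, 2025.
The last day of the waiting period: 21 calendar days after March 3, 2025 is March 24, 2025.
Adding 15 calendar days to March 24, 2025 gives April 8, 2025, which is the date termination becomes effective. April 8, 2025 is a Tuesday, so no roll-forward applies.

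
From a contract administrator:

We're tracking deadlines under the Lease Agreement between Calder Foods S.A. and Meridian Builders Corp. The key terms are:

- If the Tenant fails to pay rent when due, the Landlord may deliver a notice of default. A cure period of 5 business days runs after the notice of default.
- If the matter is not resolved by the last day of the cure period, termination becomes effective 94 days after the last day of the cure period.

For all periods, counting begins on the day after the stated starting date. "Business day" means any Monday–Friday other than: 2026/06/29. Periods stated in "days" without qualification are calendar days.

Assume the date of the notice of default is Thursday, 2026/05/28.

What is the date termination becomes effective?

From Thursday, 2026/05/28, 5 business days (May 29, Jun 1, Jun 2, Jun 3, Jun 4, skipping weekends) brings us to Thursday, 2026/06/04, which is the last day of the cure period.
The date termination becomes effective: 94 calendar days after 2026/06/04 is 2026/09/06.

2026/09/06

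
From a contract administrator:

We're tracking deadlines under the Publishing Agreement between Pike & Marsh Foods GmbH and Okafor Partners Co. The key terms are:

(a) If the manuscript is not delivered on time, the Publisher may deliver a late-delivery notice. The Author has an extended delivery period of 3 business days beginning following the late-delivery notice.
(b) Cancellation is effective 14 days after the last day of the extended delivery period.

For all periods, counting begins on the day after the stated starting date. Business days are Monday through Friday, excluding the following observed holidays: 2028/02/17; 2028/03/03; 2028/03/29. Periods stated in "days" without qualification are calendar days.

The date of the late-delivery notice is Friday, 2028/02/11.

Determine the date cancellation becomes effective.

2028/03/01

The last day of the extended delivery period: counting 3 business days from Friday, 2028/02/11 (Feb 14, Feb 15, Feb 16, skipping weekends) reaches Wednesday, 2028/02/16.
The date cancellation becomes effective: 2028/02/16 + 14 days = 2028/03/01.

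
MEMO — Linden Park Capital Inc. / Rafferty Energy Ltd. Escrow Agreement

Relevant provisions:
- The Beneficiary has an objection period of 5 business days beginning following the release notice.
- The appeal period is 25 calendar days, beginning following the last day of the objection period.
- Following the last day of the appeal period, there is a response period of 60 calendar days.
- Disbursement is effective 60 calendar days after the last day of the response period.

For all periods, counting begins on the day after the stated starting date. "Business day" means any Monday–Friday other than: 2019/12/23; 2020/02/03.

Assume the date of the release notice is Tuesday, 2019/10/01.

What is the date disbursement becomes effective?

2020/03/01

The last day of the objection period: counting 5 business days from Tuesday, 2019/10/01 (Oct 2, Oct 3, Oct 4, Oct 7, Oct 8, skipping weekends) reaches Tuesday, 2019/10/08.
The last day of the appeal period: 2019/10/08 + 25 days = 2019/11/02.
Adding 60 calendar days to 2019/11/02 gives 2020/01/01, which is the last day of the response period.
The date disbursement becomes effective: 2020/01/01 + 60 days = 2020/03/01.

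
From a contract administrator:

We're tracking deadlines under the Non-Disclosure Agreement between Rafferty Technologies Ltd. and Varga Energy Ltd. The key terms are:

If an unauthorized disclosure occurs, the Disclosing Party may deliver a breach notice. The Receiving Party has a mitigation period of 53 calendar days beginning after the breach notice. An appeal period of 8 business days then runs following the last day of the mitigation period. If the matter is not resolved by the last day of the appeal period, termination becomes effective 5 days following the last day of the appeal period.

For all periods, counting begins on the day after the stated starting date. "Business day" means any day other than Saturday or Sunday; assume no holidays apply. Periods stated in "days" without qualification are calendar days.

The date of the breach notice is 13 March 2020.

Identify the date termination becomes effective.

20 May 2020

The last day of the mitigation period: 53 calendar days after 13 March 2020 is 5 May 2020.
The last day of the appeal period: 8 business days after Tuesday, 5 May 2020, skipping weekends — May 6, May 7, May 8, May 11, May 12, May 13, May 14, May 15 — lands on Friday, 15 May 2020.
The date termination becomes effective: 5 calendar days after 15 May 2020 is 20 May 2020.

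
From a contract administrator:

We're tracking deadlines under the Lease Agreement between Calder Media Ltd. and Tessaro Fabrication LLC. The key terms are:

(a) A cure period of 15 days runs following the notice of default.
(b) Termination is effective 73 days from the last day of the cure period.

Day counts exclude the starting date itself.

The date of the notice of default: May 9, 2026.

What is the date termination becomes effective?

Aug 5, 2026

The last day of the cure period: 15 calendar days after May 9, 2026 is May 24, 2026.
The date termination becomes effective: 73 calendar days after May 24, 2026 is Aug 5, 2026.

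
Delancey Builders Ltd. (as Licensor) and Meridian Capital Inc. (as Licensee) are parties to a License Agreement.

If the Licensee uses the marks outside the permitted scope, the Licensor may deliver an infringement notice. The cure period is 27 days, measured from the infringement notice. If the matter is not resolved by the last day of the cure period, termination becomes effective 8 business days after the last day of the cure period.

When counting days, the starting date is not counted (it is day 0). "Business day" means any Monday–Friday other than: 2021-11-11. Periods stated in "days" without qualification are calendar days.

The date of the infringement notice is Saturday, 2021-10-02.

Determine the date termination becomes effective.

The last day of the cure period: 2021-10-02 + 27 days = 2021-10-29.
From Friday, 2021-10-29, 8 business days (Nov 1, Nov 2, Nov 3, Nov 4, Nov 5, Nov 8, Nov 9, Nov 10, skipping weekends) brings us to Wednesday, 2021-11-10, which is the date termination becomes effective.

2021-11-10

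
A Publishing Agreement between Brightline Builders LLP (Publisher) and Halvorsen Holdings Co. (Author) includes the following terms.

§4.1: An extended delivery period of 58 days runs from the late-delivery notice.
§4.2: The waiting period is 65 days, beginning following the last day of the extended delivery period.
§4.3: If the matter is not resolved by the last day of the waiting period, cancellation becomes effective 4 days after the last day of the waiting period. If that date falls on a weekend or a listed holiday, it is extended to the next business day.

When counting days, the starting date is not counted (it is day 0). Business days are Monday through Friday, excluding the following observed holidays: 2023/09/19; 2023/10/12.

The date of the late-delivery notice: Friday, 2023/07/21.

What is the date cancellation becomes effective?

2023/11/27

Adding 58 calendar days to 2023/07/21 gives 2023/09/17, which is the last day of the extended delivery period.
The last day of the waiting period: 65 calendar days after 2023/09/17 is 2023/11/21.
Adding 4 calendar days to 2023/11/21 gives 2023/11/25, which is the date cancellation becomes effective. That falls on a Saturday, so it rolls to the next business day, Monday, 2023/11/27.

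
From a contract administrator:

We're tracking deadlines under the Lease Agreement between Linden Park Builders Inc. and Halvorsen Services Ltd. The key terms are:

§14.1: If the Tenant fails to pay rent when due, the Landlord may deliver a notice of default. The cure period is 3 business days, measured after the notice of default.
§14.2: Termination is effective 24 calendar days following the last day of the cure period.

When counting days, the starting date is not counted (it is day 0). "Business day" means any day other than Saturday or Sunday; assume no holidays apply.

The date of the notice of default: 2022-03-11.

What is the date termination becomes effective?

2022-04-09

The last day of the cure period: counting 3 business days from Friday, 2022-03-11 (Mar 14, Mar 15, Mar 16, skipping weekends) reaches Wednesday, 2022-03-16.
Adding 24 calendar days to 2022-03-16 gives 2022-04-09, which is the date termination becomes effective.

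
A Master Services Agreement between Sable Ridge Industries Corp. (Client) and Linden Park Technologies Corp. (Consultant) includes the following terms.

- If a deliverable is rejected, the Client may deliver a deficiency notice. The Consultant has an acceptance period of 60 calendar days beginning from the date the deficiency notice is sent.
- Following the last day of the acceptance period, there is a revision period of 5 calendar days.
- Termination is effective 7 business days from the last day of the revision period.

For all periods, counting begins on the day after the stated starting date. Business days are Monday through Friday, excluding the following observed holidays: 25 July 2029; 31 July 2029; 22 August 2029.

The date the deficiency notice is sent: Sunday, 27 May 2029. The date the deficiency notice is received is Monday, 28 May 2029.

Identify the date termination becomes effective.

9 August 2029

Adding 60 calendar days to 27 May 2029 gives 26 July 2029, which is the last day of the acceptance period.
Adding 5 calendar days to 26 July 2029 gives 31 July 2029, which is the last day of the revision period.
The date termination becomes effective: 7 business days after Tuesday, 31 July 2029, skipping weekends — Aug 1, Aug 2, Aug 3, Aug 6, Aug 7, Aug 8, Aug 9 — lands on Thursday, 9 August 2029.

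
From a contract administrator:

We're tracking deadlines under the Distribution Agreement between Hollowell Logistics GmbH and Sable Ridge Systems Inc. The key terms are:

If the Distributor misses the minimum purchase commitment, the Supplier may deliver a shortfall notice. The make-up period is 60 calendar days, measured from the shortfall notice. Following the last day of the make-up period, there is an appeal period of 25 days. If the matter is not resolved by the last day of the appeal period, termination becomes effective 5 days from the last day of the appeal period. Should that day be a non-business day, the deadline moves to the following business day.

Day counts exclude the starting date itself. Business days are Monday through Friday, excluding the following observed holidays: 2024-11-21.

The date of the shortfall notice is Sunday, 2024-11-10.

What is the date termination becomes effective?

2025-02-10

The last day of the make-up period: 2024-11-10 + 60 days = 2025-01-09.
The last day of the appeal period: 25 calendar days after 2025-01-09 is 2025-02-03.
The date termination becomes effective: 5 calendar days after 2025-02-03 is 2025-02-08. That falls on a Saturday, so it rolls to the next business day, Monday, 2025-02-10.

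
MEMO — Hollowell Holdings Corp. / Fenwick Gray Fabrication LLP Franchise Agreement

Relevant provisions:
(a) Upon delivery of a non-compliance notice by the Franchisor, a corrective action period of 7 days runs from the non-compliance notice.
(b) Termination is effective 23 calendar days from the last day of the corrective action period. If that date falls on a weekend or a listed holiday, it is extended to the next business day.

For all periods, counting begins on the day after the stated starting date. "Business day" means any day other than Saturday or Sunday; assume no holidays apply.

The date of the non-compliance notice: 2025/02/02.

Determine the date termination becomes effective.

The last day of the corrective action period: 2025/02/02 + 7 days = 2025/02/09.
Adding 23 calendar days to 2025/02/09 gives 2025/03/04, which is the date termination becomes effective. 2025/03/04 is a Tuesday, so no roll-forward applies.

2025/03/04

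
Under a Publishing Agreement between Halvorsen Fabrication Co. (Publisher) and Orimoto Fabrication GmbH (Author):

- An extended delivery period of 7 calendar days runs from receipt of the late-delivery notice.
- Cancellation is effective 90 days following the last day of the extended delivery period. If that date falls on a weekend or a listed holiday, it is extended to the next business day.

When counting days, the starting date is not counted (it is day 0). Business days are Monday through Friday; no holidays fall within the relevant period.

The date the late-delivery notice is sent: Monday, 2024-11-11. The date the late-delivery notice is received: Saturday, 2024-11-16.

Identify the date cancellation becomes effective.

2025-02-21

The last day of the extended delivery period: 2024-11-16 + 7 days = 2024-11-23.
The date cancellation becomes effective: 2024-11-23 + 90 days = 2025-02-21. 2025-02-21 is a Friday, so no roll-forward applies.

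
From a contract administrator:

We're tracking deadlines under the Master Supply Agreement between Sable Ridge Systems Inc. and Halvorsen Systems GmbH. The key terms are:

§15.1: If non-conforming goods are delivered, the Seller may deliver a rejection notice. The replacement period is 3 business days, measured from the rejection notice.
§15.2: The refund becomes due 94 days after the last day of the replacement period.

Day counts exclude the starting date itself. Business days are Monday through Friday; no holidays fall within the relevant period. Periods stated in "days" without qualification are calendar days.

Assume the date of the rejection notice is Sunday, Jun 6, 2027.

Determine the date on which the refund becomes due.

The last day of the replacement period: counting 3 business days from Sunday, Jun 6, 2027 (Jun 7, Jun 8, Jun 9, skipping weekends) reaches Wednesday, Jun 9, 2027.
The date on which the refund becomes due: 94 calendar days after Jun 9, 2027 is Sep 11, 2027.

Sep 11, 2027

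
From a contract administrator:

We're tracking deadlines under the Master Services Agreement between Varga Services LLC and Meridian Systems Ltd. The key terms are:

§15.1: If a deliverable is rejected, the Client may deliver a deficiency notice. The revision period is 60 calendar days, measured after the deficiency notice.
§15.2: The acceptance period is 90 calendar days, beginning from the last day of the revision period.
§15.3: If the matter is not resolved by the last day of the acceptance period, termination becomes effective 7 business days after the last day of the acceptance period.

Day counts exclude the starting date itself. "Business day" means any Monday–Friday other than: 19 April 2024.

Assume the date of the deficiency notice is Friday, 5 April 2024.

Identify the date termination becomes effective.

The last day of the revision period: 60 calendar days after 5 April 2024 is 4 June 2024.
Adding 90 calendar days to 4 June 2024 gives 2 September 2024, which is the last day of the acceptance period.
The date termination becomes effective: counting 7 business days from Monday, 2 September 2024 (Sep 3, Sep 4, Sep 5, Sep 6, Sep 9, Sep 10, Sep 11, skipping weekends) reaches Wednesday, 11 September 2024.

11 September 2024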